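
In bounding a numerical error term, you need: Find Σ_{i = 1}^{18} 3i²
=3·n(n+1)(2n+1)/6=3·18·19·37/6=6327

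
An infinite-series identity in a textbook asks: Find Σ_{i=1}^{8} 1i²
= 1·n(n+1)(2n+1)/6 = 1·8·9·17/6 = 204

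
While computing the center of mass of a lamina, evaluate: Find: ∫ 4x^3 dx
Using power rule: ∫ 4x^3 dx = 4/4 x^4+C = x^4+C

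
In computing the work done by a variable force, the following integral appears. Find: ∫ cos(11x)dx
Using substitution u = 11x: ∫ cos(u) du/11 = sin(u)/11 + C

Answer: (1/11)sin(11x) + C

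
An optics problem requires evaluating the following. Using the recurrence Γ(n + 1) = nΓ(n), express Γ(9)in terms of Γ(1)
Γ(9) = 8Γ(8) = 8·7Γ(7) = ... = 8!·Γ(1) = 40320·Γ(1)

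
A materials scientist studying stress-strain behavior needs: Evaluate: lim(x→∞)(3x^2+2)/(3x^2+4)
Divide numerator and denominator by x^2:
lim (3 + 2/x^2)/(3 + 4/x^2) = 1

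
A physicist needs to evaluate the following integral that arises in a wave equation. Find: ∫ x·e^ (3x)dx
Integration by parts: u=x, dv=e^(3x) dx
du=dx, v=e^(3x)/3
=x·e^(3x)/3 - ∫ e^(3x)/3 dx
=x·e^(3x)/3 - e^(3x)/9 + C

Answer: e^(3x)(x/3 - 1/9) + C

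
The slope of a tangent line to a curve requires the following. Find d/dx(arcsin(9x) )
d/dx[arcsin(u)]=u'/√(1-u²), u=9x, u'=9

Answer: 9/√(1-81x²)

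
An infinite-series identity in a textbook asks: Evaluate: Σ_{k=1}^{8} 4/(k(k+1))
Partial fractions: 4/(k(k + 1)) = 4/k - 4/(k + 1)
Telescoping sum: 4(1 - 1/9) = 4·8/9

Answer: 32/9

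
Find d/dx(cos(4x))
Chain rule: d/dx[cos(u)] = -sin(u)·u' where u = 4x
u' = 4

Answer: -4·sin(4x)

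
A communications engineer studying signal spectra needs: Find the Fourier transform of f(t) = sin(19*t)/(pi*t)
sin(W*t)/(pi*t) = (W/pi)*sinc(W*t/pi) is the impulse response of the ideal low-pass filter with cutoff W (here W = 19).
Its Fourier transform is a rectangular function:
F(omega) = 1 for |omega| < 19, 0 otherwise

Answer: rect(omega/38) [i.e., 1 for |omega| < 19, 0 otherwise]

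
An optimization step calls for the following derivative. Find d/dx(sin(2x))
Chain rule: d/dx[sin(u)]=cos(u)·u' where u=2x
u'=2

Answer: 2·cos(2x)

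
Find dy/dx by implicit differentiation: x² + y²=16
Differentiate both sides: 2x+2y·(dy/dx) = 0
Solve: dy/dx = -2x/(2y) = -x/y

Answer: dy/dx = -x/y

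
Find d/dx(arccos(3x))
d/dx[arccos(u)] = -u'/√(1-u²), u = 3x, u' = 3

Answer: -3/√(1-9x²)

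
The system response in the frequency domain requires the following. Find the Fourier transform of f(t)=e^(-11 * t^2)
The Fourier transform of a Gaussian e^(-a * t^2) is sqrt(pi/a) * e^(-omega^2/(4a)).
With a = 11: F(omega) = sqrt(pi/11) * e^(-omega^2/44)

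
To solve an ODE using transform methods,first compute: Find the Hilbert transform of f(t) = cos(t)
The Hilbert transform shifts each frequency component by -pi/2.
H{cos(wt)} = sin(wt)
With w = 1: H{cos(t)} = sin(t)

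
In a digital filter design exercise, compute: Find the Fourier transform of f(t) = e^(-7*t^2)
The Fourier transform of a Gaussian e^(-a * t^2) is sqrt(pi/a) * e^(-omega^2/(4a)).
With a = 7: F(omega) = sqrt(pi/7) * e^(-omega^2/28)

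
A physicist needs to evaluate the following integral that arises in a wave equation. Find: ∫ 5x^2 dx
Using power rule: ∫ 5x^2 dx=5/3 x^3+C=(5/3)x^3+C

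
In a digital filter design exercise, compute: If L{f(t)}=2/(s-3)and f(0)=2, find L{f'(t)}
L{f'(t)} = s·F(s) - f(0) = 2s/(s-3) - 2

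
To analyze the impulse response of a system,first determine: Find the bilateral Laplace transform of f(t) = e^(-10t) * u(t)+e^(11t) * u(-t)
For e^(-10t)*u(t): L=1/(s + 10), Re(s) > -10
For e^(11t)*u(-t): L=-1/(s-11), Re(s) < 11
Combined: F(s)=1/(s + 10) - 1/(s-11), -10 < Re(s) < 11

Answer: 1/(s + 10) - 1/(s-11), ROC: -10 < Re(s) < 11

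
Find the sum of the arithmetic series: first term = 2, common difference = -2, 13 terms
Last term: a_n = 2+(13-1)·-2 = -22
Sum = n(a_1+a_n)/2 = 13(2+(-22))/2 = -130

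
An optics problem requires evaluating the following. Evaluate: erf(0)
erf(0)=0 (error function is odd and erf(0)=0 by definition)

Answer: 0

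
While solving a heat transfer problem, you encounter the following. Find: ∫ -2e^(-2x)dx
Since d/dx[e^(-2x)]=-2e^(-2x), we get 1 e^(-2x)+C

Answer: e^(-2x)+C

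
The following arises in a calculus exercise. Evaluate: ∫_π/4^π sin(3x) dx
Antiderivative: -cos(3x)/3
Evaluate at bounds: [-cos(3·π)/3] - [-cos(3·π/4)/3]
=(-(-1)+(-√2/2))/3=1/3 - √2/6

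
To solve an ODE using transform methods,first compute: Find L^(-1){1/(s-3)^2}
L^(-1){1/(s-a)^n}=t^(n-1)·e^(at)/(n-1)!
Here a=3, n=2: t^1·e^(3t)/1

Answer: t·e^(3t)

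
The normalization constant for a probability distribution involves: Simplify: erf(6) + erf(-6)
erf is odd: erf(-6) = -erf(6)
erf(6)+erf(-6) = erf(6) - erf(6) = 0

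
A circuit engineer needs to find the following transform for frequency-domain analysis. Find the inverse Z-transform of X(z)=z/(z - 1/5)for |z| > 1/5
Standard pair: z/(z-a) <-> a^n * u[n] for causal signals
With a = 1/5: x[n] = (1/5)^n * u[n]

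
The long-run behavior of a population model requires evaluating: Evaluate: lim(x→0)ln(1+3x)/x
L'Hôpital (0/0): lim 3/(1 + 3x) / 1=3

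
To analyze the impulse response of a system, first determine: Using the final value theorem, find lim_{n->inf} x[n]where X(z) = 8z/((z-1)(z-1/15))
Final value theorem: lim x[n] = lim_{z->1} (z-1) * X(z)
(z-1) * X(z) = 8z/(z-1/15)
As z->1: 8/(1 - 1/15) = 8/(14/15) = 60/7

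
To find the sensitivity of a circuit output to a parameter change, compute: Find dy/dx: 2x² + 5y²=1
Differentiate: 4x + 10y·(dy/dx)=0
dy/dx=-4x/(10y)=-(2/5)·(x/y)

Answer: dy/dx=-(2/5)·(x/y)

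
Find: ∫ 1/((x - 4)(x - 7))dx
Partial fractions: 1/((x-4)(x-7))=A/(x-4) + B/(x-7)
A=-1/3, B=1/3
∫ [-1/3· 1/(x-4) + 1/3· 1/(x-7)] dx
=(1/3)[ln|x-7| - ln|x-4|] + C

Answer: (1/3)·ln|(x-7)/(x-4)| + C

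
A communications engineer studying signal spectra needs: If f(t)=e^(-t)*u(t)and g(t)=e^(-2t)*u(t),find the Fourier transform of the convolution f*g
By the convolution theorem: F{f*g} = F(omega)*G(omega)
F(omega) = 1/(1+j*omega), G(omega) = 1/(2+j*omega)
F{f*g} = 1/((1+j*omega)(2+j*omega))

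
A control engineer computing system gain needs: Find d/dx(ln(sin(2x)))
Chain rule: d/dx[ln(u)]=u'/u where u=sin(2x)
u'=2cos(2x)

Answer: (2cos(2x))/(sin(2x))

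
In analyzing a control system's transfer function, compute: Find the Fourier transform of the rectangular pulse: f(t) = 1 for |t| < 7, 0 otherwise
F(omega) = integral from -7 to 7 of e^(-j * omega * t) dt
= 2 * sin(7 * omega)/omega = 14 * sinc(7 * omega/pi)

Answer: 2 * sin(7 * omega)/omega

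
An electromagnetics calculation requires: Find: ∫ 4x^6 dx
Using power rule: ∫ 4x^6 dx=4/7 x^7+C=(4/7)x^7+C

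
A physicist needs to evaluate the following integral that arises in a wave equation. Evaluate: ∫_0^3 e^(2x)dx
Antiderivative: (1/2)e^(2x)
Evaluate: (1/2)(e^6 - 1)

Answer: (e^6 - 1)/2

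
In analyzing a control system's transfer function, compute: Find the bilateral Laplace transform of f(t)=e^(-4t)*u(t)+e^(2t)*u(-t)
For e^(-4t) * u(t): L = 1/(s + 4), Re(s) > -4
For e^(2t) * u(-t): L = -1/(s-2), Re(s) < 2
Combined: F(s) = 1/(s + 4) - 1/(s-2), -4 < Re(s) < 2

Answer: 1/(s + 4) - 1/(s-2), ROC: -4 < Re(s) < 2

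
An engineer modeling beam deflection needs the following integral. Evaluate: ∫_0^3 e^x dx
Antiderivative: e^x
Evaluate: (e^3 - 1)

Answer: e^3 - 1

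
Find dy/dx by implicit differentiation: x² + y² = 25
Differentiate both sides: 2x + 2y·(dy/dx) = 0
Solve: dy/dx = -2x/(2y) = -x/y

Answer: dy/dx = -x/y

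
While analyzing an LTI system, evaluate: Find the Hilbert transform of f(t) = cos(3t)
The Hilbert transform shifts each frequency component by -pi/2.
H{cos(wt)} = sin(wt)
With w = 3: H{cos(3t)} = sin(3t)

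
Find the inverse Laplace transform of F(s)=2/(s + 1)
L^(-1){2/(s-a)} = c·e^(at)
Here a = -1, c = 2

Answer: 2e^(-t)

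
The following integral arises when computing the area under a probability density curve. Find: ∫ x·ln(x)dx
By parts: u = ln(x), dv = x dx
du = 1/x dx, v = x^2/2
= x^2·ln(x)/2 - ∫ x/2 dx
= x^2·ln(x)/2 - x^2/4 + C

Answer: x^2(ln(x)/2 - 1/4) + C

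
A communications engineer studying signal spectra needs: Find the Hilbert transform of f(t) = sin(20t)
The Hilbert transform shifts each frequency component by -pi/2.
H{sin(wt)} = -cos(wt)
With w = 20: H{sin(20t)} = -cos(20t)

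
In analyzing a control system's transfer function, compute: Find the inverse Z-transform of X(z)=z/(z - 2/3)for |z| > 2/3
Standard pair: z/(z-a) <-> a^n*u[n] for causal signals
With a=2/3: x[n]=(2/3)^n*u[n]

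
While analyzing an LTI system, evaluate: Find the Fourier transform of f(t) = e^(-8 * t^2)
The Fourier transform of a Gaussian e^(-a * t^2) is sqrt(pi/a) * e^(-omega^2/(4a)).
With a = 8: F(omega) = sqrt(pi/8) * e^(-omega^2/32)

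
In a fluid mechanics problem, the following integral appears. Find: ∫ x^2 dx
Using power rule: ∫ x^2 dx=1/3 x^3 + C=(1/3)x^3 + C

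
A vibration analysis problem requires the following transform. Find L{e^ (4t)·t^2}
First shifting: L{e^(at)f(t)}=F(s-a)
L{t^2}=2/s^3
Shift s → s-4: 2/(s-4)^3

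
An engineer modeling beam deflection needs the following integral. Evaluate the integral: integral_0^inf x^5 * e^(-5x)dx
This is a Gamma integral. Substitute u=5x (du=5 dx):
integral_0^inf x^5 * e^(-5x) dx=(1/5^6) integral_0^inf u^5 * e^(-u) du
=Gamma(6)/5^6=5!/5^6=120/15625

Answer: 24/3125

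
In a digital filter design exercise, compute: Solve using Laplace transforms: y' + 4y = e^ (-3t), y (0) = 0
Take L: sY - 0 + 4Y=1/(s + 3)
Y(s + 4)=1/(s + 3) + 0
Y=1/((s + 3)(s + 4)) + 0/(s + 4)
Partial fractions: 1/((s + 3)(s + 4))=1/(s + 3) - 1/(s + 4)
So Y=1/(s + 3) - 1/(s + 4)
Inverse Laplace transform (L^(-1){1/(s + 3)}=e^(-3t), L^(-1){1/(s + 4)}=e^(-4t)):

Answer: y(t)=1·e^(-3t) - e^(-4t)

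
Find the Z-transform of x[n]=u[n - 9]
Using the time-shift property: Z{u[n-9]} = z^(-9) * z/(z-1)
= z^(-8)/(z-1)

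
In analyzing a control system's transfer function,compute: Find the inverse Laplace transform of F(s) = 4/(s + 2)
L^(-1){4/(s-a)}=c·e^(at)
Here a=-2, c=4

Answer: 4e^(-2t)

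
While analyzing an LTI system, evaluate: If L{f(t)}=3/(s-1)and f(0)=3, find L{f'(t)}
L{f'(t)} = s·F(s) - f(0) = 3s/(s-1) - 3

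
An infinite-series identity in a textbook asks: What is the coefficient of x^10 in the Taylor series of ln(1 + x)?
ln(1+x) = Σ (-1)^(n+1) x^n/n
Coefficient of x^10 = (-1)^11/10 = -1/10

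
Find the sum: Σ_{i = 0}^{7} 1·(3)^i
Geometric series: S=a(1 - r^n)/(1 - r)
a=1, r=3, n=8
S=1(1 - 6561)/-2=3280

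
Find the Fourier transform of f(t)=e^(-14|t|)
Using the standard pair: F{e^(-a|t|)} = 2a/(a^2 + omega^2)
With a = 14: F(omega) = 28/(196 + omega^2)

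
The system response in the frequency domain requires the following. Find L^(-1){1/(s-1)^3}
L^(-1){1/(s-a)^n} = t^(n-1)·e^(at)/(n-1)!
Here a = 1, n = 3: t^2·e^(t)/2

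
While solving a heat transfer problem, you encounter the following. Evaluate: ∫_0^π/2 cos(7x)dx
Antiderivative: sin(7x)/7
Evaluate at bounds: [sin(7·π/2)/7] - [sin(7·0)/7]
= ((-1) - (0))/7 = -1/7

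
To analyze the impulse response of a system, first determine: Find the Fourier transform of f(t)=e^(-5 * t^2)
The Fourier transform of a Gaussian e^(-a*t^2) is sqrt(pi/a)*e^(-omega^2/(4a)).
With a=5: F(omega)=sqrt(pi/5)*e^(-omega^2/20)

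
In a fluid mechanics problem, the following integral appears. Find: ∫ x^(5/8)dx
Power rule: ∫ x^(5/8) dx = x^(13/8)/(13/8)+C

Answer: (8/13)·x^(13/8)+C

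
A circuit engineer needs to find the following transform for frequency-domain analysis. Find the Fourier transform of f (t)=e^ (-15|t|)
Using the standard pair: F{e^(-a|t|)} = 2a/(a^2+omega^2)
With a = 15: F(omega) = 30/(225+omega^2)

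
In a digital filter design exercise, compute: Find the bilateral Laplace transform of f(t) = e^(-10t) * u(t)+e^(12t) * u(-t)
For e^(-10t)*u(t): L=1/(s+10), Re(s) > -10
For e^(12t)*u(-t): L=-1/(s-12), Re(s) < 12
Combined: F(s)=1/(s+10)-1/(s-12), -10 < Re(s) < 12

Answer: 1/(s+10)-1/(s-12), ROC: -10 < Re(s) < 12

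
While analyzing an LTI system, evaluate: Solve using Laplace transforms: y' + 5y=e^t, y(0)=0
Take L: sY - 0 + 5Y = 1/(s-1)
Y(s + 5) = 1/(s-1) + 0
Y = 1/((s-1)(s + 5)) + 0/(s + 5)
Partial fractions: 1/((s-1)(s + 5)) = (1/6)/(s-1) - (1/6)/(s + 5)
So Y = (1/6)/(s-1) - (1/6)/(s + 5)
Inverse Laplace transform (L^(-1){1/(s-1)} = e^t, L^(-1){1/(s + 5)} = e^(-5t)):

Answer: y(t) = (1/6)·e^t - (1/6)·e^(-5t)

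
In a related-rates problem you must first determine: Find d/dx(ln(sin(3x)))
Chain rule: d/dx[ln(u)] = u'/u where u = sin(3x)
u' = 3cos(3x)

Answer: (3cos(3x))/(sin(3x))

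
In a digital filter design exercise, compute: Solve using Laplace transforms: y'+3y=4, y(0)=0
Take L of both sides: sY(s) - 0 + 3Y(s) = 4/s
Y(s)(s + 3) = 4/s + 0
Y(s) = 4/(s(s + 3)) + 0/(s + 3)
Partial fractions: 4/(s(s + 3)) = (4/3)/s - (4/3)/(s + 3)
So Y(s) = (4/3)/s - (4/3)/(s + 3)
Inverse transform (L^(-1){1/s} = 1, L^(-1){1/(s + 3)} = e^(-3t)):

Answer: y(t) = 4/3 - (4/3)·e^(-3t)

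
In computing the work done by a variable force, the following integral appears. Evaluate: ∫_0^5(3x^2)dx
Step 1: Find antiderivative F(x) = x^3
Step 2: F(5) - F(0) = 125 - (0) = 125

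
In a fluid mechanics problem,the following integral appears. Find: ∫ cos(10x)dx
Using substitution u = 10x: ∫ cos(u) du/10 = sin(u)/10 + C

Answer: (1/10)sin(10x) + C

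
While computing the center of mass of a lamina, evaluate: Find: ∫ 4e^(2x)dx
Since d/dx[e^(2x)]=2e^(2x), we get 2 e^(2x) + C

Answer: 2e^(2x) + C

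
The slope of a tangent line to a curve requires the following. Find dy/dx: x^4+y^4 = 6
Differentiate: 4x^3 + 4y^3·(dy/dx)=0
dy/dx=-4x^3/(4y^3)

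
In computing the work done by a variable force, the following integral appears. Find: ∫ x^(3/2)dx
Power rule: ∫ x^(3/2) dx=x^(5/2)/(5/2)+C

Answer: (2/5)·x^(5/2)+C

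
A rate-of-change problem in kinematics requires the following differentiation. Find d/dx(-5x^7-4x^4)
Power rule: d/dx(ax^n)=n·a·x^(n-1)
Term by term: -35·x^6-16·x^3

Answer: -35x^6-16x^3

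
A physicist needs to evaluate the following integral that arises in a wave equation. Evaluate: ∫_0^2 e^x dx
Antiderivative: e^x
Evaluate: (e^2 - 1)

Answer: e^2 - 1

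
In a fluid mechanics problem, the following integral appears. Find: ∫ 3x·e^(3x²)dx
Let u = 3x², du = 6x dx
∫ (1/2)e^u du = e^u/2+C

Answer: e^(3x²)/2+C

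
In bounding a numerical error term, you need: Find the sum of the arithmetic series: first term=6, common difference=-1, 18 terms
Last term: a_n = 6 + (18 - 1)·-1 = -11
Sum = n(a_1 + a_n)/2 = 18(6 + (-11))/2 = -45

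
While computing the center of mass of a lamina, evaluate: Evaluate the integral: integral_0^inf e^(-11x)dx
integral_0^inf e^(-11x) dx = [-1/11 * e^(-11x)]_0^inf
= 0 - (-1/11) = 1/11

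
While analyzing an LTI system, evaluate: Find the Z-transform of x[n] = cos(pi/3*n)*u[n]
Z{cos(w0 * n) * u[n]} = z(z - cos(w0))/(z^2 - 2z * cos(w0) + 1)
With w0 = pi/3: X(z) = z(z - cos(pi/3))/(z^2 - 2z * cos(pi/3) + 1)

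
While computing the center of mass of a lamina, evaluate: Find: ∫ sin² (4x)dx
Using identity sin²(u) = (1 - cos(2u))/2:
∫ (1 - cos(8x))/2 dx = x/2 - sin(8x)/16+C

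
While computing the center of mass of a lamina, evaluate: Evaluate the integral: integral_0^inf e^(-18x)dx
integral_0^inf e^(-18x) dx = [-1/18*e^(-18x)]_0^inf
= 0 - (-1/18) = 1/18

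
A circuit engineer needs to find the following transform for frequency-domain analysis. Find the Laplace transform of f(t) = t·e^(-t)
L{t·e^(at)}=1/(s-a)²
L{t·e^(-t)}=1/(s + 1)²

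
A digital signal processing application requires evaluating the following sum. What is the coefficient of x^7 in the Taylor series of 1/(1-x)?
1/(1-x)=Σ x^n for |x|<1
All coefficients are 1

Answer: 1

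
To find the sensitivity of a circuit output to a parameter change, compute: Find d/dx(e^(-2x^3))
Chain rule: d/dx[e^u] = e^u · u' where u = -2x^3
u' = -6x^2

Answer: -6x^2·e^(-2x^3)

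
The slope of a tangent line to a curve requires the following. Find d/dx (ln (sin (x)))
Chain rule: d/dx[ln(u)] = u'/u where u = sin(x)
u' = cos(x)

Answer: (cos(x))/(sin(x))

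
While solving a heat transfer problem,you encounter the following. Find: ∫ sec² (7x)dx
Since d/dx[tan(7x)]=7sec²(7x), integral=tan(7x)/7 + C

Answer: (1/7)tan(7x) + C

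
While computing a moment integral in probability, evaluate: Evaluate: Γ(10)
Γ(n) = (n-1)! for positive integers
Γ(10) = 9! = 362880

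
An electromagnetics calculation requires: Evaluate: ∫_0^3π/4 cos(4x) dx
Antiderivative: sin(4x)/4
Evaluate at bounds: [sin(4·3π/4)/4] - [sin(4·0)/4]
=((0) - (0))/4=0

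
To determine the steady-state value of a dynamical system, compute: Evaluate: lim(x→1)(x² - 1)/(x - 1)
Factor: (x² - 1) = (x-1)(x+1)
Cancel (x-1): lim(x→1) (x+1) = 2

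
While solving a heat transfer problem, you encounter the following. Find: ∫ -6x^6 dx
Using power rule: ∫ -6x^6 dx = -6/7 x^7 + C = (-6/7)x^7 + C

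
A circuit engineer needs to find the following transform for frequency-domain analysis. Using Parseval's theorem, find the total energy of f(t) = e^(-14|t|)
Parseval's theorem: E = integral |f(t)|^2 dt = (1/2pi) integral |F(omega)|^2 domega
E = integral_{-inf}^{inf} e^(-28|t|) dt = 2*integral_0^inf e^(-28t) dt = 2/(2*14) = 1/14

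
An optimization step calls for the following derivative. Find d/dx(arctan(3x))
d/dx[arctan(u)] = u'/(1 + u²), u = 3x, u' = 3

Answer: 3/(1 + 9x²)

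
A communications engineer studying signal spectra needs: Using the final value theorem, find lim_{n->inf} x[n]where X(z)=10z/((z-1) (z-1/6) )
Final value theorem: lim x[n]=lim_{z->1} (z-1) * X(z)
(z-1) * X(z)=10z/(z-1/6)
As z->1: 10/(1-1/6)=10/(5/6)=12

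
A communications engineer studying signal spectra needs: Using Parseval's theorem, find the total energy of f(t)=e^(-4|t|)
Parseval's theorem: E=integral |f(t)|^2 dt=(1/2pi) integral |F(omega)|^2 domega
E=integral_{-inf}^{inf} e^(-8|t|) dt=2*integral_0^inf e^(-8t) dt=2/(2*4)=1/4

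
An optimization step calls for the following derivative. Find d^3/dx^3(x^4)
Apply power rule 3 times:
d^1: 4x^3
d^2: 12x^2
d^3: 24x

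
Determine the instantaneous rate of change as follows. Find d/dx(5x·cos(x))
Product rule: (fg)'=f'g + fg'
f=5x, f'=5
g=cos(x), g'=-sin(x)

Answer: 5·cos(x) - 5x·sin(x)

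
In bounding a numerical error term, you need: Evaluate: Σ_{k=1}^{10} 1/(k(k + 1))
Partial fractions: 1/(k(k + 1)) = 1/k - 1/(k + 1)
Telescoping sum: 1(1 - 1/11) = 1·10/11

Answer: 10/11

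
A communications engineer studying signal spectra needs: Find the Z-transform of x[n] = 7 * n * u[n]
Z{n*u[n]} = z/(z-1)^2
By linearity: Z{7*n*u[n]} = 7z/(z-1)^2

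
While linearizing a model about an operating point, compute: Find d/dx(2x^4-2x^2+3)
Power rule: d/dx(ax^n) = n·a·x^(n-1)
Term by term: 8·x^3-4·x

Answer: 8x^3-4x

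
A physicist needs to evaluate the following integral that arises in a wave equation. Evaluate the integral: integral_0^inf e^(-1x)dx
integral_0^inf e^(-1x) dx=[-1/1 * e^(-1x)]_0^inf
=0 - (-1/1)=1/1

Answer: 1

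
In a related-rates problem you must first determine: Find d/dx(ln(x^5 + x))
Chain rule: d/dx[ln(u)] = u'/u where u = x^5 + x
u' = 5x^4 + 1

Answer: (5x^4 + 1)/(x^5 + x)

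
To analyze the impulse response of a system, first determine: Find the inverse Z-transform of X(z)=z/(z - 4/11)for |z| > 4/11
Standard pair: z/(z-a) <-> a^n * u[n] for causal signals
With a = 4/11: x[n] = (4/11)^n * u[n]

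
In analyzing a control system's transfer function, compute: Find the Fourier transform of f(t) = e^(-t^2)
The Fourier transform of a Gaussian e^(-t^2) is sqrt(pi)*e^(-omega^2/4).
With a=1: F(omega)=sqrt(pi)*e^(-omega^2/4)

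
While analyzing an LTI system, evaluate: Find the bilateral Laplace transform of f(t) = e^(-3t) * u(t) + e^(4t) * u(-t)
For e^(-3t) * u(t): L=1/(s + 3), Re(s) > -3
For e^(4t) * u(-t): L=-1/(s-4), Re(s) < 4
Combined: F(s)=1/(s + 3) - 1/(s-4), -3 < Re(s) < 4

Answer: 1/(s + 3) - 1/(s-4), ROC: -3 < Re(s) < 4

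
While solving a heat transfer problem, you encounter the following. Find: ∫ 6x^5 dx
Using power rule: ∫ 6x^5 dx=6/6 x^6 + C=x^6 + C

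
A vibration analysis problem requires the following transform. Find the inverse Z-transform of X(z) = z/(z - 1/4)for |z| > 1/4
Standard pair: z/(z-a) <-> a^n*u[n] for causal signals
With a=1/4: x[n]=(1/4)^n*u[n]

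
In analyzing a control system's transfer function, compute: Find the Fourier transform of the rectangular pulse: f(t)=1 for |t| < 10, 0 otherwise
F(omega)=integral from -10 to 10 of e^(-j*omega*t) dt
=2*sin(10*omega)/omega=20*sinc(10*omega/pi)

Answer: 2*sin(10*omega)/omega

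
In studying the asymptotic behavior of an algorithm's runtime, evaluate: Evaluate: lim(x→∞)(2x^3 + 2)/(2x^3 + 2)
Divide numerator and denominator by x^3:
lim (2 + 2/x^3)/(2 + 2/x^3)=1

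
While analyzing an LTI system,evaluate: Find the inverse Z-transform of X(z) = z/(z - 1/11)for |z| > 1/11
Standard pair: z/(z-a) <-> a^n * u[n] for causal signals
With a = 1/11: x[n] = (1/11)^n * u[n]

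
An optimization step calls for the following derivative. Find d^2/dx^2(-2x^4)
Apply power rule 2 times:
d^1: -8x^3
d^2: -24x^2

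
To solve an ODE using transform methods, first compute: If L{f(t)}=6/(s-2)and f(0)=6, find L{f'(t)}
L{f'(t)} = s·F(s) - f(0) = 6s/(s-2) - 6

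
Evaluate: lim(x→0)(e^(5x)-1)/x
L'Hôpital (0/0): lim 5e^(5x)/1 = 5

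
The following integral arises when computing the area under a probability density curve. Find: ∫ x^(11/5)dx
Power rule: ∫ x^(11/5) dx = x^(16/5)/(16/5)+C

Answer: (5/16)·x^(16/5)+C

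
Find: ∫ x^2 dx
Using power rule: ∫ x^2 dx=1/3 x^3+C=(1/3)x^3+C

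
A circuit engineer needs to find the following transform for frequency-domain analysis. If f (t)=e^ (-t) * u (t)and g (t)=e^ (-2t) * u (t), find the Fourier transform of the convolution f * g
By the convolution theorem: F{f*g} = F(omega)*G(omega)
F(omega) = 1/(1 + j*omega), G(omega) = 1/(2 + j*omega)
F{f*g} = 1/((1 + j*omega)(2 + j*omega))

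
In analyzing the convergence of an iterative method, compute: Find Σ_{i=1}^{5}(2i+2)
=2·Σ i+2·5=2·15+10=40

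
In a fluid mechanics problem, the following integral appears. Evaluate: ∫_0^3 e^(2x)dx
Antiderivative: (1/2)e^(2x)
Evaluate: (1/2)(e^6-1)

Answer: (e^6-1)/2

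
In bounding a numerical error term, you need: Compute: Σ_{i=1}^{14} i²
Using formula: Σ i^2 = n(n + 1)(2n + 1)/6 = 14·15·29/6 = 1015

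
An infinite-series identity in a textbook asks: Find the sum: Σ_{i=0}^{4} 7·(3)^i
Geometric series: S=a(1 - r^n)/(1 - r)
a=7, r=3, n=5
S=7(1 - 243)/-2=847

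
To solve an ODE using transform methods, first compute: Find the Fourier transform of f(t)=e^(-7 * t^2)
The Fourier transform of a Gaussian e^(-a*t^2) is sqrt(pi/a)*e^(-omega^2/(4a)).
With a = 7: F(omega) = sqrt(pi/7)*e^(-omega^2/28)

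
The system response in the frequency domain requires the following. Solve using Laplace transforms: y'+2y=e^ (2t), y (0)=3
Take L: sY - 3+2Y = 1/(s-2)
Y(s+2) = 1/(s-2)+3
Y = 1/((s-2)(s+2))+3/(s+2)
Partial fractions: 1/((s-2)(s+2)) = (1/4)/(s-2) - (1/4)/(s+2)
So Y = (1/4)/(s-2)+(11/4)/(s+2)
Inverse Laplace transform (L^(-1){1/(s-2)} = e^(2t), L^(-1){1/(s+2)} = e^(-2t)):

Answer: y(t) = (1/4)·e^(2t)+(11/4)·e^(-2t)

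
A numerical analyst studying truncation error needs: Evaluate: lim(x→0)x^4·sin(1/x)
Squeeze theorem: -|x^4| ≤ x^4·sin(1/x) ≤ |x^4|
Since x^4 → 0 as x → 0, by squeeze theorem the limit is 0

Answer: 0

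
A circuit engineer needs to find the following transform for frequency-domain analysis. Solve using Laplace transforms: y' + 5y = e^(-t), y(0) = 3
Take L: sY - 3+5Y = 1/(s+1)
Y(s+5) = 1/(s+1)+3
Y = 1/((s+1)(s+5))+3/(s+5)
Partial fractions: 1/((s+1)(s+5)) = (1/4)/(s+1) - (1/4)/(s+5)
So Y = (1/4)/(s+1)+(11/4)/(s+5)
Inverse Laplace transform (L^(-1){1/(s+1)} = e^(-t), L^(-1){1/(s+5)} = e^(-5t)):

Answer: y(t) = (1/4)·e^(-t)+(11/4)·e^(-5t)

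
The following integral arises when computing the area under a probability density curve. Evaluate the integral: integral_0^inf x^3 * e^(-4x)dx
This is a Gamma integral. Substitute u = 4x (du = 4 dx):
integral_0^inf x^3 * e^(-4x) dx = (1/4^4) integral_0^inf u^3 * e^(-u) du
= Gamma(4)/4^4 = 3!/4^4 = 6/256

Answer: 3/128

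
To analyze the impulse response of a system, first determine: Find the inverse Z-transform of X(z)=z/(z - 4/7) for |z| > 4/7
Standard pair: z/(z-a) <-> a^n*u[n] for causal signals
With a=4/7: x[n]=(4/7)^n*u[n]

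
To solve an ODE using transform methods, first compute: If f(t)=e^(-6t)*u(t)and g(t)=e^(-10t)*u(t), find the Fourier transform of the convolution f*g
By the convolution theorem: F{f * g}=F(omega) * G(omega)
F(omega)=1/(6 + j * omega), G(omega)=1/(10 + j * omega)
F{f * g}=1/((6 + j * omega)(10 + j * omega))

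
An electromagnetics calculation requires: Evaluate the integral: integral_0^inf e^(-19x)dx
integral_0^inf e^(-19x) dx = [-1/19*e^(-19x)]_0^inf
= 0 - (-1/19) = 1/19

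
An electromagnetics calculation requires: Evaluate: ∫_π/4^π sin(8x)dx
Antiderivative: -cos(8x)/8
Evaluate at bounds: [-cos(8·π)/8] - [-cos(8·π/4)/8]
= (-(1)+(1))/8 = 0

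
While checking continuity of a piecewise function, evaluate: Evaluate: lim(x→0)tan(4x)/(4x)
tan(u) ≈ u for small u:
tan(4x)/(4x) ≈ 4x/(4x)=4/4

Answer: 1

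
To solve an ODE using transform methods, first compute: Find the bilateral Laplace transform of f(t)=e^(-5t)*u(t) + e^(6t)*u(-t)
For e^(-5t)*u(t): L=1/(s+5), Re(s) > -5
For e^(6t)*u(-t): L=-1/(s-6), Re(s) < 6
Combined: F(s)=1/(s+5)-1/(s-6), -5 < Re(s) < 6

Answer: 1/(s+5)-1/(s-6), ROC: -5 < Re(s) < 6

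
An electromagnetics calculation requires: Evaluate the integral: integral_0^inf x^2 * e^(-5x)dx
This is a Gamma integral. Substitute u=5x (du=5 dx):
integral_0^inf x^2 * e^(-5x) dx=(1/5^3) integral_0^inf u^2 * e^(-u) du
=Gamma(3)/5^3=2!/5^3=2/125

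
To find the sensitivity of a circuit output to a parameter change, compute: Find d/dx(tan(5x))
Chain rule: d/dx[tan(u)] = sec²(u)·u' where u = 5x
u' = 5

Answer: 5·sec²(5x)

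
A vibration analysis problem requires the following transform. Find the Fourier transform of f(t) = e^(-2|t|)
Using the standard pair: F{e^(-a|t|)} = 2a/(a^2+omega^2)
With a = 2: F(omega) = 4/(4+omega^2)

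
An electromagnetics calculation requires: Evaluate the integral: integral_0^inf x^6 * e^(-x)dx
This is a Gamma integral. Substitute u=1x:
integral_0^inf x^6*e^(-x) dx=(1/1^7) integral_0^inf u^6*e^(-u) du
=Gamma(7)/1^7=6!/1^7=720/1

Answer: 720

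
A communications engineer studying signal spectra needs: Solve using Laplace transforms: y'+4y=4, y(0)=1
Take L of both sides: sY(s)-1+4Y(s)=4/s
Y(s)(s+4)=4/s+1
Y(s)=4/(s(s+4))+1/(s+4)
Partial fractions: 4/(s(s+4))=1/s - 1/(s+4)
So Y(s)=1/s
Inverse transform (L^(-1){1/s}=1, L^(-1){1/(s+4)}=e^(-4t)):

Answer: y(t)=1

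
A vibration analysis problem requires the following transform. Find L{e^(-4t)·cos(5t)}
First shifting: L{e^(at)f(t)}=F(s-a)
L{cos(5t)}=s/(s² + 25)
Shift: (s + 4)/((s + 4)² + 25)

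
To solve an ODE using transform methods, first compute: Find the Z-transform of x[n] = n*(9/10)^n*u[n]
Using the property Z{n * a^n * u[n]} = az/(z-a)^2
With a = 9/10: X(z) = (9/10)z/(z - 9/10)^2, |z| > 9/10

Answer: (9/10)z/(z - 9/10)^2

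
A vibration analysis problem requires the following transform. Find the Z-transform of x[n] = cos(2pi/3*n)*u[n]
Z{cos(w0 * n) * u[n]}=z(z - cos(w0))/(z^2 - 2z * cos(w0) + 1)
With w0=2pi/3: X(z)=z(z - cos(2pi/3))/(z^2 - 2z * cos(2pi/3) + 1)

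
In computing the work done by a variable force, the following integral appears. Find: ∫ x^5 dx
Using power rule: ∫ x^5 dx = 1/6 x^6 + C = (1/6)x^6 + C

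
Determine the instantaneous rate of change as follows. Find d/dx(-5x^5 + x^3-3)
Power rule: d/dx(ax^n) = n·a·x^(n-1)
Term by term: -25·x^4+3·x^2

Answer: -25x^4+3x^2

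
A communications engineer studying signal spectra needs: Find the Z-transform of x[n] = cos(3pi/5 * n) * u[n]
Z{cos(w0*n)*u[n]}=z(z - cos(w0))/(z^2 - 2z*cos(w0) + 1)
With w0=3pi/5: X(z)=z(z - cos(3pi/5))/(z^2 - 2z*cos(3pi/5) + 1)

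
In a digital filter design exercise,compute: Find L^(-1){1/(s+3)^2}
L^(-1){1/(s-a)^n} = t^(n-1)·e^(at)/(n-1)!
Here a = -3, n = 2: t^1·e^(-3t)/1

Answer: t·e^(-3t)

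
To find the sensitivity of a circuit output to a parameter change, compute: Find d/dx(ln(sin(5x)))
Chain rule: d/dx[ln(u)]=u'/u where u=sin(5x)
u'=5cos(5x)

Answer: (5cos(5x))/(sin(5x))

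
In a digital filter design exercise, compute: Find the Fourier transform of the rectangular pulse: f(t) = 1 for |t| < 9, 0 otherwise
F(omega)=integral from -9 to 9 of e^(-j * omega * t) dt
=2 * sin(9 * omega)/omega=18 * sinc(9 * omega/pi)

Answer: 2 * sin(9 * omega)/omega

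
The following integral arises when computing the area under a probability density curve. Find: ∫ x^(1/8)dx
Power rule: ∫ x^(1/8) dx = x^(9/8)/(9/8)+C

Answer: (8/9)·x^(9/8)+C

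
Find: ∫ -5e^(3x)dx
Since d/dx[e^(3x)] = 3e^(3x), we get -5/3 e^(3x)+C

Answer: (-5/3)e^(3x)+C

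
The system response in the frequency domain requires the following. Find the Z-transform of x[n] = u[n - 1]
Using the time-shift property: Z{u[n-1]} = z^(-1)*z/(z-1)
= z^(0)/(z-1)

Answer: 1/(z-1)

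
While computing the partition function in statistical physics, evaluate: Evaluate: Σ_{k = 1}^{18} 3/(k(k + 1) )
Partial fractions: 3/(k(k+1)) = 3/k - 3/(k+1)
Telescoping sum: 3(1-1/19) = 3·18/19

Answer: 54/19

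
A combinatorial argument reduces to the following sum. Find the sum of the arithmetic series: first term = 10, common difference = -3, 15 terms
Last term: a_n = 10 + (15 - 1)·-3 = -32
Sum = n(a_1 + a_n)/2 = 15(10 + (-32))/2 = -165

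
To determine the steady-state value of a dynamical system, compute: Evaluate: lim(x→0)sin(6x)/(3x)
L'Hôpital (0/0): lim 6cos(6x)/3 = 6/3

Answer: 2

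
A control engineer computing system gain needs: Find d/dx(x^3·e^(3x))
Product rule: (fg)' = f'g + fg'
f = x^3, f' = 3x^2
g = e^(3x), g' = 3·e^(3x)

Answer: 3x^2·e^(3x) + 3x^3·e^(3x)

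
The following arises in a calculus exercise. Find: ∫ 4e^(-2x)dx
Since d/dx[e^(-2x)] = -2e^(-2x), we get -2 e^(-2x)+C

Answer: -2e^(-2x)+C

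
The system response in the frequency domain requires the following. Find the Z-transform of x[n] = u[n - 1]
Using the time-shift property: Z{u[n-1]} = z^(-1)*z/(z-1)
= z^(0)/(z-1)

Answer: 1/(z-1)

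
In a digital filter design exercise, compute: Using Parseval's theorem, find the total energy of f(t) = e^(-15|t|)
Parseval's theorem: E=integral |f(t)|^2 dt=(1/2pi) integral |F(omega)|^2 domega
E=integral_{-inf}^{inf} e^(-30|t|) dt=2 * integral_0^inf e^(-30t) dt=2/(2 * 15)=1/15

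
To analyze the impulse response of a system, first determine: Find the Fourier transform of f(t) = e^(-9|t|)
Using the standard pair: F{e^(-a|t|)}=2a/(a^2 + omega^2)
With a=9: F(omega)=18/(81 + omega^2)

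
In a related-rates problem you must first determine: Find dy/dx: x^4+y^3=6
Differentiate: 4x^3 + 3y^2·(dy/dx) = 0
dy/dx = -4x^3/(3y^2)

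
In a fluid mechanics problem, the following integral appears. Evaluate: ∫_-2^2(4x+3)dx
Step 1: Find antiderivative F(x) = 2x^2+3x
Step 2: F(2) - F(-2) = 14 - (2) = 12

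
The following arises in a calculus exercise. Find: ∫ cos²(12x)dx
Using identity cos²(u) = (1 + cos(2u))/2:
∫ (1 + cos(24x))/2 dx = x/2 + sin(24x)/48 + C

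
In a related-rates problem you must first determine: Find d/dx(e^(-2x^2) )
Chain rule: d/dx[e^u] = e^u · u' where u = -2x^2
u' = -4x

Answer: -4x·e^(-2x^2)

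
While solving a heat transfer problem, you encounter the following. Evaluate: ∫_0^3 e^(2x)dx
Antiderivative: (1/2)e^(2x)
Evaluate: (1/2)(e^6 - 1)

Answer: (e^6 - 1)/2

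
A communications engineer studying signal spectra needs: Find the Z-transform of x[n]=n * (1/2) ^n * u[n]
Using the property Z{n * a^n * u[n]}=az/(z-a)^2
With a=1/2: X(z)=(1/2)z/(z - 1/2)^2, |z| > 1/2

Answer: (1/2)z/(z - 1/2)^2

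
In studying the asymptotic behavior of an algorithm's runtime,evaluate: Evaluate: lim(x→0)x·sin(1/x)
Squeeze theorem: -|x| ≤ x·sin(1/x) ≤ |x|
Since x → 0 as x → 0, by squeeze theorem the limit is 0

Answer: 0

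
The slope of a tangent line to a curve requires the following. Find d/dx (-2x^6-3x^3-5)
Power rule: d/dx(ax^n) = n·a·x^(n-1)
Term by term: -12·x^5 - 9·x^2

Answer: -12x^5 - 9x^2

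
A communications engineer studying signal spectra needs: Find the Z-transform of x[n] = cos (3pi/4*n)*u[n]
Z{cos(w0 * n) * u[n]} = z(z - cos(w0))/(z^2 - 2z * cos(w0) + 1)
With w0 = 3pi/4: X(z) = z(z - cos(3pi/4))/(z^2 - 2z * cos(3pi/4) + 1)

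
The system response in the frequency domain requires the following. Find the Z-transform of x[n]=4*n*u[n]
Z{n*u[n]} = z/(z-1)^2
By linearity: Z{4*n*u[n]} = 4z/(z-1)^2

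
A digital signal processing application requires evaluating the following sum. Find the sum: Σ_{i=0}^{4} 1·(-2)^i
Geometric series: S = a(1 - r^n)/(1 - r)
a = 1, r = -2, n = 5
S = 1(1+32)/3 = 11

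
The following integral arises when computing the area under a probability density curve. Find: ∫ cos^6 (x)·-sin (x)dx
Let u = cos(x), du = -sin(x) dx
∫ u^6 du = u^7/7 + C

Answer: cos^7(x)/7 + C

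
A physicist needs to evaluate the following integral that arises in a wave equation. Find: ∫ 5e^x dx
Since d/dx[e^x]=+ e^x, we get 5e^x + C

Answer: 5e^x + C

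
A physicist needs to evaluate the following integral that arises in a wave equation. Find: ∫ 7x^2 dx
Using power rule: ∫ 7x^2 dx=7/3 x^3+C=(7/3)x^3+C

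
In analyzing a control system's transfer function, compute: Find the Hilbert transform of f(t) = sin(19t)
The Hilbert transform shifts each frequency component by -pi/2.
H{sin(wt)}=-cos(wt)
With w=19: H{sin(19t)}=-cos(19t)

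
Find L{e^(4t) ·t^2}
First shifting: L{e^(at)f(t)} = F(s-a)
L{t^2} = 2/s^3
Shift s → s-4: 2/(s-4)^3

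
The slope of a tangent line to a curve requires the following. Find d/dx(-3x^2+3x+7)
Power rule: d/dx(ax^n) = n·a·x^(n-1)
Term by term: -6·x+3

Answer: -6x+3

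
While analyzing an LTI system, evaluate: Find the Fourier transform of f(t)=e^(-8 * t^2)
The Fourier transform of a Gaussian e^(-a * t^2) is sqrt(pi/a) * e^(-omega^2/(4a)).
With a=8: F(omega)=sqrt(pi/8) * e^(-omega^2/32)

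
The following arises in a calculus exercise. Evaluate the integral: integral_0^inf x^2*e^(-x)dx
This is a Gamma integral. Substitute u = 1x:
integral_0^inf x^2*e^(-x) dx = (1/1^3) integral_0^inf u^2*e^(-u) du
= Gamma(3)/1^3 = 2!/1^3 = 2/1

Answer: 2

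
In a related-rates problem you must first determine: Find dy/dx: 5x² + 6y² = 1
Differentiate: 10x+12y·(dy/dx)=0
dy/dx=-10x/(12y)=-(5/6)·(x/y)

Answer: dy/dx=-(5/6)·(x/y)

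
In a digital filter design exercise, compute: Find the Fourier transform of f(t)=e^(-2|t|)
Using the standard pair: F{e^(-a|t|)}=2a/(a^2 + omega^2)
With a=2: F(omega)=4/(4 + omega^2)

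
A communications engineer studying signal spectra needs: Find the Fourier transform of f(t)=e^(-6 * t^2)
The Fourier transform of a Gaussian e^(-a*t^2) is sqrt(pi/a)*e^(-omega^2/(4a)).
With a = 6: F(omega) = sqrt(pi/6)*e^(-omega^2/24)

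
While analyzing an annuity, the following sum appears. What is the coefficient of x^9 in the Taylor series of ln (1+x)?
ln(1+x) = Σ (-1)^(n+1) x^n/n
Coefficient of x^9 = (-1)^10/9 = 1/9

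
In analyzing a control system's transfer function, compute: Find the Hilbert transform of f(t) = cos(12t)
The Hilbert transform shifts each frequency component by -pi/2.
H{cos(wt)} = sin(wt)
With w = 12: H{cos(12t)} = sin(12t)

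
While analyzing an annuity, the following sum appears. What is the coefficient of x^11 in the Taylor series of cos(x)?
cos(x) has only even powers. Coefficient of x^11=0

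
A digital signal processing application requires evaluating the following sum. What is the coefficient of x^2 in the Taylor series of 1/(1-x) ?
1/(1-x) = Σ x^n for |x|<1
All coefficients are 1

Answer: 1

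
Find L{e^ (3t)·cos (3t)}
First shifting: L{e^(at)f(t)} = F(s-a)
L{cos(3t)} = s/(s² + 9)
Shift: (s-3)/((s-3)² + 9)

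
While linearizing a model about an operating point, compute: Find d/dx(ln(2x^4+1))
Chain rule: d/dx[ln(u)] = u'/u where u = 2x^4 + 1
u' = 8x^3

Answer: (8x^3)/(2x^4 + 1)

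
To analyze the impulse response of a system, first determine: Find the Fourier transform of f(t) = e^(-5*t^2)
The Fourier transform of a Gaussian e^(-a * t^2) is sqrt(pi/a) * e^(-omega^2/(4a)).
With a=5: F(omega)=sqrt(pi/5) * e^(-omega^2/20)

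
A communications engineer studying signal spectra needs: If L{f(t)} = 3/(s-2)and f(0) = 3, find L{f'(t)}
L{f'(t)}=s·F(s) - f(0)=3s/(s-2) - 3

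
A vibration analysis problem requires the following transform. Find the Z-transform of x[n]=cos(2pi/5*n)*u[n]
Z{cos(w0*n)*u[n]}=z(z - cos(w0))/(z^2 - 2z*cos(w0) + 1)
With w0=2pi/5: X(z)=z(z - cos(2pi/5))/(z^2 - 2z*cos(2pi/5) + 1)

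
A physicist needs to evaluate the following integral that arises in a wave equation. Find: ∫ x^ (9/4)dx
Power rule: ∫ x^(9/4) dx = x^(13/4)/(13/4)+C

Answer: (4/13)·x^(13/4)+C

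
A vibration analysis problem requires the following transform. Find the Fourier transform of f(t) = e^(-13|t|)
Using the standard pair: F{e^(-a|t|)} = 2a/(a^2 + omega^2)
With a = 13: F(omega) = 26/(169 + omega^2)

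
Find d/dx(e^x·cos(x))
Product rule: (fg)'=f'g + fg'
f=e^x, f'=e^x
g=cos(x), g'=-sin(x)

Answer: e^x·cos(x) - e^x·sin(x)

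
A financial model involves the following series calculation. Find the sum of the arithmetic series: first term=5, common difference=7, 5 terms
Last term: a_n=5+(5-1)·7=33
Sum=n(a_1+a_n)/2=5(5+33)/2=95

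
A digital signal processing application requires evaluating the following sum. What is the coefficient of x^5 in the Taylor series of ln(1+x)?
ln(1 + x)=Σ (-1)^(n + 1) x^n/n
Coefficient of x^5=(-1)^6/5=1/5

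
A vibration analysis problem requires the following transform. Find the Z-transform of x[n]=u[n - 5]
Using the time-shift property: Z{u[n-5]} = z^(-5)*z/(z-1)
= z^(-4)/(z-1)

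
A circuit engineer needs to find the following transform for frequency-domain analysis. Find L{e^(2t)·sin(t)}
First shifting: L{e^(at)f(t)} = F(s-a)
L{sin(t)} = 1/(s² + 1)
Shift: 1/((s-2)² + 1)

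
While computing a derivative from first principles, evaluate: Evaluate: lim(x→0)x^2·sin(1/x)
Squeeze theorem: -|x^2| ≤ x^2·sin(1/x) ≤ |x^2|
Since x^2 → 0 as x → 0, by squeeze theorem the limit is 0

Answer: 0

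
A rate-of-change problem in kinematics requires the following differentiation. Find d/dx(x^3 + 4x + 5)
Power rule: d/dx(ax^n)=n·a·x^(n-1)
Term by term: 3·x^2 + 4

Answer: 3x^2 + 4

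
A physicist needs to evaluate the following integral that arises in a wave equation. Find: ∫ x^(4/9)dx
Power rule: ∫ x^(4/9) dx = x^(13/9)/(13/9) + C

Answer: (9/13)·x^(13/9) + C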